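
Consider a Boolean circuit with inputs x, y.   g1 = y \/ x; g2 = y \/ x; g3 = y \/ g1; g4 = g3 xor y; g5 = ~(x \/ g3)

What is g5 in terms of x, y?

g1 = y \/ x
g3 = y \/ g1 = y \/ (y \/ x)
g5 = ~(x \/ g3) = ~(x \/ (y \/ (y \/ x)))

~(x \/ (y \/ (y \/ x)))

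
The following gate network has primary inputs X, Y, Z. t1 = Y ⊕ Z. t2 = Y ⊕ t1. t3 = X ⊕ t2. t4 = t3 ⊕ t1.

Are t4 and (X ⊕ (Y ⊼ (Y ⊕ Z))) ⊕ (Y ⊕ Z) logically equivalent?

t1 = Y ⊕ Z
t2 = Y ⊕ t1 = Y ⊕ (Y ⊕ Z)
t3 = X ⊕ t2 = X ⊕ (Y ⊕ (Y ⊕ Z))
t4 = t3 ⊕ t1 = (X ⊕ (Y ⊕ (Y ⊕ Z))) ⊕ (Y ⊕ Z)
At X=0, Y=0, Z=0: circuit gives 0, formula gives 1.

No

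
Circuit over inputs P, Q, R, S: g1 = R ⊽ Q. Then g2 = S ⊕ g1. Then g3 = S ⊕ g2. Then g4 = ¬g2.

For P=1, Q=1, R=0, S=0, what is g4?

1

g1 = 0 ⊽ 1 = 0
g2 = 0 ⊕ 0 = 0
g4 = ¬0 = 1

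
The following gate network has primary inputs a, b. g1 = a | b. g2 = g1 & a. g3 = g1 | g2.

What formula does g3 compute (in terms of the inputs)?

(a | b) | ((a | b) & a)

g1 = a | b
g2 = g1 & a = (a | b) & a
g3 = g1 | g2 = (a | b) | ((a | b) & a)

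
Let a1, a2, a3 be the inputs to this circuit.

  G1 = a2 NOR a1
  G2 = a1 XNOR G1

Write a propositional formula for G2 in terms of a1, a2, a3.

G1 = a2 NOR a1
G2 = a1 XNOR G1 = a1 XNOR (a2 NOR a1)

a1 XNOR (a2 NOR a1)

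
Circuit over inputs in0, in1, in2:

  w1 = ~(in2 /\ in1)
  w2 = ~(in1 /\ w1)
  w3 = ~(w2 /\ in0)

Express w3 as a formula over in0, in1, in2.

~((~(in1 /\ (~(in2 /\ in1)))) /\ in0)

w1 = ~(in2 /\ in1)
w2 = ~(in1 /\ w1) = ~(in1 /\ (~(in2 /\ in1)))
w3 = ~(w2 /\ in0) = ~((~(in1 /\ (~(in2 /\ in1)))) /\ in0)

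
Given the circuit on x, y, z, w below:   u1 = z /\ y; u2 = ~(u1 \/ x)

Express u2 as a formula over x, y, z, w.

~((z /\ y) \/ x)

u1 = z /\ y
u2 = ~(u1 \/ x) = ~((z /\ y) \/ x)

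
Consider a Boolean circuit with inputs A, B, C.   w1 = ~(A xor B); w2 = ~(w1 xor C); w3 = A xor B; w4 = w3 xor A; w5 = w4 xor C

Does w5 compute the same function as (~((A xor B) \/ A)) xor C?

No

w3 = A xor B
w4 = w3 xor A = (A xor B) xor A
w5 = w4 xor C = ((A xor B) xor A) xor C
At A=0, B=0, C=0: circuit gives 0, formula gives 1.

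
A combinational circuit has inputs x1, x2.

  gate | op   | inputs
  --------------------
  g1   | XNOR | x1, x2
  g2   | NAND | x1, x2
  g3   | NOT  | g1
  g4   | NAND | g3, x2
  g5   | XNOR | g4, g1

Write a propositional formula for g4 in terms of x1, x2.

NOT (x1 XNOR x2) NAND x2

g1 = x1 XNOR x2
g3 = NOT g1 = NOT (x1 XNOR x2)
g4 = g3 NAND x2 = NOT (x1 XNOR x2) NAND x2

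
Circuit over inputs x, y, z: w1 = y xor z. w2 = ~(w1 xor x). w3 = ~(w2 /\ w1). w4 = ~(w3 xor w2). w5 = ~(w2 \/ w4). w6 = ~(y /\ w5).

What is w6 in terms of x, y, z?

w1 = y xor z
w2 = ~(w1 xor x) = ~((y xor z) xor x)
w3 = ~(w2 /\ w1) = ~((~((y xor z) xor x)) /\ (y xor z))
w4 = ~(w3 xor w2) = ~((~((~((y xor z) xor x)) /\ (y xor z))) xor (~((y xor z) xor x)))
w5 = ~(w2 \/ w4) = ~((~((y xor z) xor x)) \/ (~((~((~((y xor z) xor x)) /\ (y xor z))) xor (~((y xor z) xor x)))))
w6 = ~(y /\ w5) = ~(y /\ (~((~((y xor z) xor x)) \/ (~((~((~((y xor z) xor x)) /\ (y xor z))) xor (~((y xor z) xor x)))))))

~(y /\ (~((~((y xor z) xor x)) \/ (~((~((~((y xor z) xor x)) /\ (y xor z))) xor (~((y xor z) xor x)))))))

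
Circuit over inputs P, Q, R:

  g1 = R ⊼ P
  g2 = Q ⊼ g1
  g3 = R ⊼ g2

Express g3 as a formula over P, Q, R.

g1 = R ⊼ P
g2 = Q ⊼ g1 = Q ⊼ (R ⊼ P)
g3 = R ⊼ g2 = R ⊼ (Q ⊼ (R ⊼ P))

R ⊼ (Q ⊼ (R ⊼ P))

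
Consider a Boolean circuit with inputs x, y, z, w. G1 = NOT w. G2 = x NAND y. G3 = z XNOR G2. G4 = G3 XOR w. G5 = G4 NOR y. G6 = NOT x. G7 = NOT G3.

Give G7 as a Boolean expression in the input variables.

G2 = x NAND y
G3 = z XNOR G2 = z XNOR (x NAND y)
G7 = NOT G3 = NOT (z XNOR (x NAND y))

NOT (z XNOR (x NAND y))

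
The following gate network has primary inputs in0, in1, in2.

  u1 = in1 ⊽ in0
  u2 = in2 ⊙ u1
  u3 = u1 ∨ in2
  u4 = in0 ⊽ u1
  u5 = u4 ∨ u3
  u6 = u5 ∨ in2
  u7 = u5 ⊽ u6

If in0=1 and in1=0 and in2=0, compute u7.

1

u1 = 0 ⊽ 1 = 0
u3 = 0 ∨ 0 = 0
u4 = 1 ⊽ 0 = 0
u5 = 0 ∨ 0 = 0
u6 = 0 ∨ 0 = 0
u7 = 0 ⊽ 0 = 1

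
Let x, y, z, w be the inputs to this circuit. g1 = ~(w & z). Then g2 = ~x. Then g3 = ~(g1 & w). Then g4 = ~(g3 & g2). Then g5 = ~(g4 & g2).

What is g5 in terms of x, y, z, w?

g1 = ~(w & z)
g2 = ~x
g3 = ~(g1 & w) = ~((~(w & z)) & w)
g4 = ~(g3 & g2) = ~((~((~(w & z)) & w)) & ~x)
g5 = ~(g4 & g2) = ~((~((~((~(w & z)) & w)) & ~x)) & ~x)

~((~((~((~(w & z)) & w)) & ~x)) & ~x)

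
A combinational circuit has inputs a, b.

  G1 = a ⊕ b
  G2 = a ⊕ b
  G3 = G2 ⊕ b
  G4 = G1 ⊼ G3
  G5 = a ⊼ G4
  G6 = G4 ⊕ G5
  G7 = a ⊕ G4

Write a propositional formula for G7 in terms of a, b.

G1 = a ⊕ b
G2 = a ⊕ b
G3 = G2 ⊕ b = (a ⊕ b) ⊕ b
G4 = G1 ⊼ G3 = (a ⊕ b) ⊼ ((a ⊕ b) ⊕ b)
G7 = a ⊕ G4 = a ⊕ ((a ⊕ b) ⊼ ((a ⊕ b) ⊕ b))

a ⊕ ((a ⊕ b) ⊼ ((a ⊕ b) ⊕ b))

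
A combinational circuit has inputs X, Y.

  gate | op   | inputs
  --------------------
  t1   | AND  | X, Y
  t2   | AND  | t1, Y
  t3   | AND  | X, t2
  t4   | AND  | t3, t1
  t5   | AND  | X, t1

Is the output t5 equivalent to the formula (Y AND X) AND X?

t1 = X AND Y
t5 = X AND t1 = X AND (X AND Y)
At X=0, Y=0: circuit gives 0, formula gives 0.
At X=1, Y=1: circuit gives 1, formula gives 1.
Agrees on all 4 inputs.

Yes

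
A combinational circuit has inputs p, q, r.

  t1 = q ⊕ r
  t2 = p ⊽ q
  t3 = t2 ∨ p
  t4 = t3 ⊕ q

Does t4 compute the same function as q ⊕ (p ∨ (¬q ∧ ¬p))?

Yes

t2 = p ⊽ q
t3 = t2 ∨ p = (p ⊽ q) ∨ p
t4 = t3 ⊕ q = ((p ⊽ q) ∨ p) ⊕ q
At p=1, q=1, r=0: circuit gives 0, formula gives 0.
At p=0, q=0, r=0: circuit gives 1, formula gives 1.
Agrees on all 8 inputs.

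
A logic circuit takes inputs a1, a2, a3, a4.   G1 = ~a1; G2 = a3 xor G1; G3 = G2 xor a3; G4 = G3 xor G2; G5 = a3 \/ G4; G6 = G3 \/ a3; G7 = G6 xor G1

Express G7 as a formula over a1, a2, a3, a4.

G1 = ~a1
G2 = a3 xor G1 = a3 xor ~a1
G3 = G2 xor a3 = (a3 xor ~a1) xor a3
G6 = G3 \/ a3 = ((a3 xor ~a1) xor a3) \/ a3
G7 = G6 xor G1 = (((a3 xor ~a1) xor a3) \/ a3) xor ~a1

(((a3 xor ~a1) xor a3) \/ a3) xor ~a1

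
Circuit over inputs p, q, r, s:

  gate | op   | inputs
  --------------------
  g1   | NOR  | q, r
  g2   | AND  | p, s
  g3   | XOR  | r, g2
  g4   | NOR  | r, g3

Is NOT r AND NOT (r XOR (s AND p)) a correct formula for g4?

g2 = p AND s
g3 = r XOR g2 = r XOR (p AND s)
g4 = r NOR g3 = r NOR (r XOR (p AND s))
At p=0, q=0, r=1, s=0: circuit gives 0, formula gives 0.
At p=0, q=0, r=0, s=0: circuit gives 1, formula gives 1.
Agrees on all 16 inputs.

Yes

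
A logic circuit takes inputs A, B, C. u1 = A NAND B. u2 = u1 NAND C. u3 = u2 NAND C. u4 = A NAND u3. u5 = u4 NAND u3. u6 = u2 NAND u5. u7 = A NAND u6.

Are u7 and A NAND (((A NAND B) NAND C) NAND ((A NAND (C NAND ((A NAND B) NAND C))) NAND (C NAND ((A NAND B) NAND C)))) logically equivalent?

u1 = A NAND B
u2 = u1 NAND C = (A NAND B) NAND C
u3 = u2 NAND C = ((A NAND B) NAND C) NAND C
u4 = A NAND u3 = A NAND (((A NAND B) NAND C) NAND C)
u5 = u4 NAND u3 = (A NAND (((A NAND B) NAND C) NAND C)) NAND (((A NAND B) NAND C) NAND C)
u6 = u2 NAND u5 = ((A NAND B) NAND C) NAND ((A NAND (((A NAND B) NAND C) NAND C)) NAND (((A NAND B) NAND C) NAND C))
u7 = A NAND u6 = A NAND (((A NAND B) NAND C) NAND ((A NAND (((A NAND B) NAND C) NAND C)) NAND (((A NAND B) NAND C) NAND C)))
At A=1, B=0, C=1: circuit gives 0, formula gives 0.
At A=0, B=0, C=0: circuit gives 1, formula gives 1.
Agrees on all 8 inputs.

Yes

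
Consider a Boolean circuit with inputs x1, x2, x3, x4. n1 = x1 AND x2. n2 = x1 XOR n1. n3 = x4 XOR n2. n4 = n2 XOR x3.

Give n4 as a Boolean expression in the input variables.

(x1 XOR (x1 AND x2)) XOR x3

n1 = x1 AND x2
n2 = x1 XOR n1 = x1 XOR (x1 AND x2)
n4 = n2 XOR x3 = (x1 XOR (x1 AND x2)) XOR x3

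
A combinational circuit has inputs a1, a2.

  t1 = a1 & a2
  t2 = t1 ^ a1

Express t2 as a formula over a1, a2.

(a1 & a2) ^ a1

t1 = a1 & a2
t2 = t1 ^ a1 = (a1 & a2) ^ a1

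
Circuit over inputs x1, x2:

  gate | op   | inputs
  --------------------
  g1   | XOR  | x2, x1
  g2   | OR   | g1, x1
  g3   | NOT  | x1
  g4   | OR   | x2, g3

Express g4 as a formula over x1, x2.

g3 = NOT x1
g4 = x2 OR g3 = x2 OR NOT x1

x2 OR NOT x1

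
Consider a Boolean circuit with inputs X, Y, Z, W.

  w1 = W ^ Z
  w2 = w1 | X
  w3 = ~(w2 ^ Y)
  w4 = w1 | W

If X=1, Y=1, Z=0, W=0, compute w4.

w1 = 0 ^ 0 = 0
w4 = 0 | 0 = 0

0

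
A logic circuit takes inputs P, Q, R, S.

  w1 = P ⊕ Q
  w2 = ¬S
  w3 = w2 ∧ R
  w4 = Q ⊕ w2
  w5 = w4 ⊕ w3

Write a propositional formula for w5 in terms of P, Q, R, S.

w2 = ¬S
w3 = w2 ∧ R = ¬S ∧ R
w4 = Q ⊕ w2 = Q ⊕ ¬S
w5 = w4 ⊕ w3 = (Q ⊕ ¬S) ⊕ (¬S ∧ R)

(Q ⊕ ¬S) ⊕ (¬S ∧ R)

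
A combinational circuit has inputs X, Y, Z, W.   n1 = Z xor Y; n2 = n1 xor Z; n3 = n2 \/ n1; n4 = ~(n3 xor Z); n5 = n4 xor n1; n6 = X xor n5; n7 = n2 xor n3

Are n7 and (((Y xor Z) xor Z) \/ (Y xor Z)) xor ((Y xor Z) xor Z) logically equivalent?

n1 = Z xor Y
n2 = n1 xor Z = (Z xor Y) xor Z
n3 = n2 \/ n1 = ((Z xor Y) xor Z) \/ (Z xor Y)
n7 = n2 xor n3 = ((Z xor Y) xor Z) xor (((Z xor Y) xor Z) \/ (Z xor Y))
At X=0, Y=0, Z=0, W=0: circuit gives 0, formula gives 0.
At X=0, Y=0, Z=1, W=0: circuit gives 1, formula gives 1.
Agrees on all 16 inputs.

Yes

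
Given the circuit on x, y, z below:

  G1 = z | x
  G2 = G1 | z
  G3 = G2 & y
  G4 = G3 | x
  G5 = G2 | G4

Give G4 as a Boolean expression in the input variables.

G1 = z | x
G2 = G1 | z = (z | x) | z
G3 = G2 & y = ((z | x) | z) & y
G4 = G3 | x = (((z | x) | z) & y) | x

(((z | x) | z) & y) | x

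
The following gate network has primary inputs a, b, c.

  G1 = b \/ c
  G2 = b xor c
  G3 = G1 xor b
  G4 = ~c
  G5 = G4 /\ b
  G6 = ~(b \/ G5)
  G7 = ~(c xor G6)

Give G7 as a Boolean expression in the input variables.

G4 = ~c
G5 = G4 /\ b = ~c /\ b
G6 = ~(b \/ G5) = ~(b \/ (~c /\ b))
G7 = ~(c xor G6) = ~(c xor (~(b \/ (~c /\ b))))

~(c xor (~(b \/ (~c /\ b))))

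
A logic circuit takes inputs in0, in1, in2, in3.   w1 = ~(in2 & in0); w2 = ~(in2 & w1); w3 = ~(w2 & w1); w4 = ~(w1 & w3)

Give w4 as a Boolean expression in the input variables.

~((~(in2 & in0)) & (~((~(in2 & (~(in2 & in0)))) & (~(in2 & in0)))))

w1 = ~(in2 & in0)
w2 = ~(in2 & w1) = ~(in2 & (~(in2 & in0)))
w3 = ~(w2 & w1) = ~((~(in2 & (~(in2 & in0)))) & (~(in2 & in0)))
w4 = ~(w1 & w3) = ~((~(in2 & in0)) & (~((~(in2 & (~(in2 & in0)))) & (~(in2 & in0)))))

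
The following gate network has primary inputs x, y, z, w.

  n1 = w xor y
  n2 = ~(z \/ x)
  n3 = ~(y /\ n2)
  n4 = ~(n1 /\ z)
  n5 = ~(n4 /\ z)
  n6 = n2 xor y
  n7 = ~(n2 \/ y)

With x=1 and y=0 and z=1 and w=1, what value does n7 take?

1

n2 = ~(1 \/ 1) = 0
n7 = ~(0 \/ 0) = 1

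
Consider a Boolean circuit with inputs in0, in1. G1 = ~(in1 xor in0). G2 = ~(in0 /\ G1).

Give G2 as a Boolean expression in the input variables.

G1 = ~(in1 xor in0)
G2 = ~(in0 /\ G1) = ~(in0 /\ (~(in1 xor in0)))

~(in0 /\ (~(in1 xor in0)))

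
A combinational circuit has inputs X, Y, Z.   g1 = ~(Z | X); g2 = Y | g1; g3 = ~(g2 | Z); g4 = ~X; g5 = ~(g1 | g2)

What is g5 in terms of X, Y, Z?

~((~(Z | X)) | (Y | (~(Z | X))))

g1 = ~(Z | X)
g2 = Y | g1 = Y | (~(Z | X))
g5 = ~(g1 | g2) = ~((~(Z | X)) | (Y | (~(Z | X))))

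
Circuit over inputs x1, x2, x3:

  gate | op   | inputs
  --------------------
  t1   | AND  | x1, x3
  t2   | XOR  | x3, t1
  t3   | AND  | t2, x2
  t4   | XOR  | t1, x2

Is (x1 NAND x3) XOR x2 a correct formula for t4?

No

t1 = x1 AND x3
t4 = t1 XOR x2 = (x1 AND x3) XOR x2
At x1=0, x2=0, x3=0: circuit gives 0, formula gives 1.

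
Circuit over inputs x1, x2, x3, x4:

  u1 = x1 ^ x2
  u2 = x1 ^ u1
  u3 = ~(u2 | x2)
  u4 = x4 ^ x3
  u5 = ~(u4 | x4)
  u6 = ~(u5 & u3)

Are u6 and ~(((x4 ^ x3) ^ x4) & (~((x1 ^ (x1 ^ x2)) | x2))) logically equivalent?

u1 = x1 ^ x2
u2 = x1 ^ u1 = x1 ^ (x1 ^ x2)
u3 = ~(u2 | x2) = ~((x1 ^ (x1 ^ x2)) | x2)
u4 = x4 ^ x3
u5 = ~(u4 | x4) = ~((x4 ^ x3) | x4)
u6 = ~(u5 & u3) = ~((~((x4 ^ x3) | x4)) & (~((x1 ^ (x1 ^ x2)) | x2)))
At x1=0, x2=0, x3=0, x4=0: circuit gives 0, formula gives 1.

No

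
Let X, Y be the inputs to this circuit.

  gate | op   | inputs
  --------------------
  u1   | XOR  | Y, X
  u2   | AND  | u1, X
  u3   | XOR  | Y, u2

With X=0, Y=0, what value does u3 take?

0

u1 = 0 XOR 0 = 0
u2 = 0 AND 0 = 0
u3 = 0 XOR 0 = 0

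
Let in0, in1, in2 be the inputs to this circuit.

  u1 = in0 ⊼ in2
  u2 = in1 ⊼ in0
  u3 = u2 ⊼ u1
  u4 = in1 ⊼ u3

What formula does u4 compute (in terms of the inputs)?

in1 ⊼ ((in1 ⊼ in0) ⊼ (in0 ⊼ in2))

u1 = in0 ⊼ in2
u2 = in1 ⊼ in0
u3 = u2 ⊼ u1 = (in1 ⊼ in0) ⊼ (in0 ⊼ in2)
u4 = in1 ⊼ u3 = in1 ⊼ ((in1 ⊼ in0) ⊼ (in0 ⊼ in2))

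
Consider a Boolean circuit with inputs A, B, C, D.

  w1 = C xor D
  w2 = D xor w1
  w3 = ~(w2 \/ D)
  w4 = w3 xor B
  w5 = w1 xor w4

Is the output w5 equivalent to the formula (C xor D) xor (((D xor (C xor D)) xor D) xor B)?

No

w1 = C xor D
w2 = D xor w1 = D xor (C xor D)
w3 = ~(w2 \/ D) = ~((D xor (C xor D)) \/ D)
w4 = w3 xor B = (~((D xor (C xor D)) \/ D)) xor B
w5 = w1 xor w4 = (C xor D) xor ((~((D xor (C xor D)) \/ D)) xor B)
At A=0, B=0, C=0, D=0: circuit gives 1, formula gives 0.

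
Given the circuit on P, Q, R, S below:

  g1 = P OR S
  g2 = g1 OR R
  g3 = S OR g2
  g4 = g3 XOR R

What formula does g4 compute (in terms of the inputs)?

(S OR ((P OR S) OR R)) XOR R

g1 = P OR S
g2 = g1 OR R = (P OR S) OR R
g3 = S OR g2 = S OR ((P OR S) OR R)
g4 = g3 XOR R = (S OR ((P OR S) OR R)) XOR R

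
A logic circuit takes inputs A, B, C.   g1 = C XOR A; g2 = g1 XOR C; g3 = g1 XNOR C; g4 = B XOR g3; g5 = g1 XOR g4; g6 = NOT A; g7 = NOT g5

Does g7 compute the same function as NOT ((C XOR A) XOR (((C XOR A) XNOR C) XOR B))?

g1 = C XOR A
g3 = g1 XNOR C = (C XOR A) XNOR C
g4 = B XOR g3 = B XOR ((C XOR A) XNOR C)
g5 = g1 XOR g4 = (C XOR A) XOR (B XOR ((C XOR A) XNOR C))
g7 = NOT g5 = NOT ((C XOR A) XOR (B XOR ((C XOR A) XNOR C)))
At A=0, B=0, C=0: circuit gives 0, formula gives 0.
At A=0, B=0, C=1: circuit gives 1, formula gives 1.
Agrees on all 8 inputs.

Yes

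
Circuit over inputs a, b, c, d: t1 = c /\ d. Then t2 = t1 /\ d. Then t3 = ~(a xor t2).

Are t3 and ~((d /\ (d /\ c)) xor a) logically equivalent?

Yes

t1 = c /\ d
t2 = t1 /\ d = (c /\ d) /\ d
t3 = ~(a xor t2) = ~(a xor ((c /\ d) /\ d))
At a=0, b=0, c=1, d=1: circuit gives 0, formula gives 0.
At a=0, b=0, c=0, d=0: circuit gives 1, formula gives 1.
Agrees on all 16 inputs.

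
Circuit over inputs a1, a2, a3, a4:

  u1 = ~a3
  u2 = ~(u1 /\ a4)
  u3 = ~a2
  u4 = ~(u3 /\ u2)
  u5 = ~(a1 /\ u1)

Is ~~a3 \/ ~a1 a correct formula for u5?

Yes

u1 = ~a3
u5 = ~(a1 /\ u1) = ~(a1 /\ ~a3)
At a1=1, a2=0, a3=0, a4=0: circuit gives 0, formula gives 0.
At a1=0, a2=0, a3=0, a4=0: circuit gives 1, formula gives 1.
Agrees on all 16 inputs.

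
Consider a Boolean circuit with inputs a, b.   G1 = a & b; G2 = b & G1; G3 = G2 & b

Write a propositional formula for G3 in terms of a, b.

G1 = a & b
G2 = b & G1 = b & (a & b)
G3 = G2 & b = (b & (a & b)) & b

(b & (a & b)) & b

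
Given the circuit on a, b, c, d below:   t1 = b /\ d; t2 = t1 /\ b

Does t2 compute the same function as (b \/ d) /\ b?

t1 = b /\ d
t2 = t1 /\ b = (b /\ d) /\ b
At a=0, b=1, c=0, d=0: circuit gives 0, formula gives 1.

No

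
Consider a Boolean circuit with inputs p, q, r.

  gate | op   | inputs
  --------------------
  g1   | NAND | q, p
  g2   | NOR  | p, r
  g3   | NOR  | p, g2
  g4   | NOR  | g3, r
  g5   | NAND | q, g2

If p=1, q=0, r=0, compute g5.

1

g2 = 1 NOR 0 = 0
g5 = 0 NAND 0 = 1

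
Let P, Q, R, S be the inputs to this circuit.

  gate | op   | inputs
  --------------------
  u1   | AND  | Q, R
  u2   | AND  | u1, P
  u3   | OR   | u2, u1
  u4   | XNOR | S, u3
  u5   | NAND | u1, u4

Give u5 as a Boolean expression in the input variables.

(Q AND R) NAND (S XNOR (((Q AND R) AND P) OR (Q AND R)))

u1 = Q AND R
u2 = u1 AND P = (Q AND R) AND P
u3 = u2 OR u1 = ((Q AND R) AND P) OR (Q AND R)
u4 = S XNOR u3 = S XNOR (((Q AND R) AND P) OR (Q AND R))
u5 = u1 NAND u4 = (Q AND R) NAND (S XNOR (((Q AND R) AND P) OR (Q AND R)))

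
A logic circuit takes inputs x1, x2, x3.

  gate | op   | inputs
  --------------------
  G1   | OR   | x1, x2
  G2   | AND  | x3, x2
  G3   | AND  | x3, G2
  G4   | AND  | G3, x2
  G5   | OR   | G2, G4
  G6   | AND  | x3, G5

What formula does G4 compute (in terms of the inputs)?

(x3 AND (x3 AND x2)) AND x2

G2 = x3 AND x2
G3 = x3 AND G2 = x3 AND (x3 AND x2)
G4 = G3 AND x2 = (x3 AND (x3 AND x2)) AND x2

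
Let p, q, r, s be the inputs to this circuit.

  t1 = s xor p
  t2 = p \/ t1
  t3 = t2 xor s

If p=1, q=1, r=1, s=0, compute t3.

1

t1 = 0 xor 1 = 1
t2 = 1 \/ 1 = 1
t3 = 1 xor 0 = 1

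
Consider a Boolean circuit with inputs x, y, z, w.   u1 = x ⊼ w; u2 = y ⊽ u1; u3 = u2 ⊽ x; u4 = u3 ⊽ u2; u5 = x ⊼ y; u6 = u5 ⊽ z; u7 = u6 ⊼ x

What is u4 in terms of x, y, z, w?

((y ⊽ (x ⊼ w)) ⊽ x) ⊽ (y ⊽ (x ⊼ w))

u1 = x ⊼ w
u2 = y ⊽ u1 = y ⊽ (x ⊼ w)
u3 = u2 ⊽ x = (y ⊽ (x ⊼ w)) ⊽ x
u4 = u3 ⊽ u2 = ((y ⊽ (x ⊼ w)) ⊽ x) ⊽ (y ⊽ (x ⊼ w))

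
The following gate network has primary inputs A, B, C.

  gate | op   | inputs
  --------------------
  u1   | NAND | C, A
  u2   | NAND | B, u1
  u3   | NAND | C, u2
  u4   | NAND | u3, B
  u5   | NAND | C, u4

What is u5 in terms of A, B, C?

C NAND ((C NAND (B NAND (C NAND A))) NAND B)

u1 = C NAND A
u2 = B NAND u1 = B NAND (C NAND A)
u3 = C NAND u2 = C NAND (B NAND (C NAND A))
u4 = u3 NAND B = (C NAND (B NAND (C NAND A))) NAND B
u5 = C NAND u4 = C NAND ((C NAND (B NAND (C NAND A))) NAND B)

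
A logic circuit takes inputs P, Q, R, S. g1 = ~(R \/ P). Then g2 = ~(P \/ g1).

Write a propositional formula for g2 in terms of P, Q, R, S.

g1 = ~(R \/ P)
g2 = ~(P \/ g1) = ~(P \/ (~(R \/ P)))

~(P \/ (~(R \/ P)))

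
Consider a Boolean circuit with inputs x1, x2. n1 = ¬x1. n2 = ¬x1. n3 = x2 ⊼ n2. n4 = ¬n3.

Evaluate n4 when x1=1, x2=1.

n2 = ¬1 = 0
n3 = 1 ⊼ 0 = 1
n4 = ¬1 = 0

0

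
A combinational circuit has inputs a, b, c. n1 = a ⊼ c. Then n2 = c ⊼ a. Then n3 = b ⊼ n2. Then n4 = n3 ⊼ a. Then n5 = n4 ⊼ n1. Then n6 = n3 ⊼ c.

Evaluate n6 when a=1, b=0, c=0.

n2 = 0 ⊼ 1 = 1
n3 = 0 ⊼ 1 = 1
n6 = 1 ⊼ 0 = 1

1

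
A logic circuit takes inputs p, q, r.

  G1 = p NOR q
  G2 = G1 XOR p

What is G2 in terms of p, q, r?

G1 = p NOR q
G2 = G1 XOR p = (p NOR q) XOR p

(p NOR q) XOR p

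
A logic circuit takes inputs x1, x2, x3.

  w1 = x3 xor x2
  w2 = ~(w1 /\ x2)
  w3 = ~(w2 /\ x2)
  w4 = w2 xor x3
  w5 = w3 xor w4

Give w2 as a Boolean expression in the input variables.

w1 = x3 xor x2
w2 = ~(w1 /\ x2) = ~((x3 xor x2) /\ x2)

~((x3 xor x2) /\ x2)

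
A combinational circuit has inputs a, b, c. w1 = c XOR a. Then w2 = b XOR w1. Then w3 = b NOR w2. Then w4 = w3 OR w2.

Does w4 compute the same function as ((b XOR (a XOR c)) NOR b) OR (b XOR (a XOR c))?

Yes

w1 = c XOR a
w2 = b XOR w1 = b XOR (c XOR a)
w3 = b NOR w2 = b NOR (b XOR (c XOR a))
w4 = w3 OR w2 = (b NOR (b XOR (c XOR a))) OR (b XOR (c XOR a))
At a=0, b=1, c=1: circuit gives 0, formula gives 0.
At a=0, b=0, c=0: circuit gives 1, formula gives 1.
Agrees on all 8 inputs.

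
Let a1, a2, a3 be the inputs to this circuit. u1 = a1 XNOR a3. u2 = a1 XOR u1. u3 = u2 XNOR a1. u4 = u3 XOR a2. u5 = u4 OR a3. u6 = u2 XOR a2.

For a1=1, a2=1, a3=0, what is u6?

u1 = 1 XNOR 0 = 0
u2 = 1 XOR 0 = 1
u6 = 1 XOR 1 = 0

0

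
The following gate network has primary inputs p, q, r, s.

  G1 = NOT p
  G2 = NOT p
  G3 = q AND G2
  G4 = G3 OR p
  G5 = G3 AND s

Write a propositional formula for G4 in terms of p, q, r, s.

(q AND NOT p) OR p

G2 = NOT p
G3 = q AND G2 = q AND NOT p
G4 = G3 OR p = (q AND NOT p) OR p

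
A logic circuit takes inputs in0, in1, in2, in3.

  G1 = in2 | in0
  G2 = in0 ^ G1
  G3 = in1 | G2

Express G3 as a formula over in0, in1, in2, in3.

G1 = in2 | in0
G2 = in0 ^ G1 = in0 ^ (in2 | in0)
G3 = in1 | G2 = in1 | (in0 ^ (in2 | in0))

in1 | (in0 ^ (in2 | in0))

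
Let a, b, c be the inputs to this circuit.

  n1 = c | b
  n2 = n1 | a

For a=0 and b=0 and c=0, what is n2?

n1 = 0 | 0 = 0
n2 = 0 | 0 = 0

0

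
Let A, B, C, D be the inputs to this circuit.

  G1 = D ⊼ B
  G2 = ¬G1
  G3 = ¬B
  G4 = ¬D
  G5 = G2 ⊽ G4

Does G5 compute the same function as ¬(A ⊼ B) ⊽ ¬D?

No

G1 = D ⊼ B
G2 = ¬G1 = ¬(D ⊼ B)
G4 = ¬D
G5 = G2 ⊽ G4 = ¬(D ⊼ B) ⊽ ¬D
At A=0, B=1, C=0, D=1: circuit gives 0, formula gives 1.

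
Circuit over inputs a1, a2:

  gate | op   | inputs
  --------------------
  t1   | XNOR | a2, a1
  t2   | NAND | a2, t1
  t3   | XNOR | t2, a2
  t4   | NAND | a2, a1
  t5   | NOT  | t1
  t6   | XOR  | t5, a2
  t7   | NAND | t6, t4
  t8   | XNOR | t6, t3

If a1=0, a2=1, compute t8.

0

t1 = 1 XNOR 0 = 0
t2 = 1 NAND 0 = 1
t3 = 1 XNOR 1 = 1
t5 = NOT 0 = 1
t6 = 1 XOR 1 = 0
t8 = 0 XNOR 1 = 0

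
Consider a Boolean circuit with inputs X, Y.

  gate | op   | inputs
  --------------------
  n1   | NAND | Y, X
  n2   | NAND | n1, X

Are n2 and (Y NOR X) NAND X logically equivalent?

No

n1 = Y NAND X
n2 = n1 NAND X = (Y NAND X) NAND X
At X=1, Y=0: circuit gives 0, formula gives 1.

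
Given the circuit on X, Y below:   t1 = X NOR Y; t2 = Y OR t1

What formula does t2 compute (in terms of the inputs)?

t1 = X NOR Y
t2 = Y OR t1 = Y OR (X NOR Y)

Y OR (X NOR Y)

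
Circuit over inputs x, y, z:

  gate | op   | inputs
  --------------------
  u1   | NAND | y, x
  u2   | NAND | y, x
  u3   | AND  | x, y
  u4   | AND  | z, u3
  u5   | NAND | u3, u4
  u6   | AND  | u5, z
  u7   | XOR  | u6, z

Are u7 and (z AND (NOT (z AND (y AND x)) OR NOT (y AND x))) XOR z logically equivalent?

u3 = x AND y
u4 = z AND u3 = z AND (x AND y)
u5 = u3 NAND u4 = (x AND y) NAND (z AND (x AND y))
u6 = u5 AND z = ((x AND y) NAND (z AND (x AND y))) AND z
u7 = u6 XOR z = (((x AND y) NAND (z AND (x AND y))) AND z) XOR z
At x=0, y=0, z=0: circuit gives 0, formula gives 0.
At x=1, y=1, z=1: circuit gives 1, formula gives 1.
Agrees on all 8 inputs.

Yes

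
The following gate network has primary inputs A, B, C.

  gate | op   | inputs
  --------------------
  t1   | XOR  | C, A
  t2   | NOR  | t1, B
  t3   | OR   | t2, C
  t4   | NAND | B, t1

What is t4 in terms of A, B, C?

B NAND (C XOR A)

t1 = C XOR A
t4 = B NAND t1 = B NAND (C XOR A)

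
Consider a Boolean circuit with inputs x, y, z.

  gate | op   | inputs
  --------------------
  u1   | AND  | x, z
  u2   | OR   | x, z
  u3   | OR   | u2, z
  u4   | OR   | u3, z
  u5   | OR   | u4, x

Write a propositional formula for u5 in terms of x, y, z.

u2 = x OR z
u3 = u2 OR z = (x OR z) OR z
u4 = u3 OR z = ((x OR z) OR z) OR z
u5 = u4 OR x = (((x OR z) OR z) OR z) OR x

(((x OR z) OR z) OR z) OR x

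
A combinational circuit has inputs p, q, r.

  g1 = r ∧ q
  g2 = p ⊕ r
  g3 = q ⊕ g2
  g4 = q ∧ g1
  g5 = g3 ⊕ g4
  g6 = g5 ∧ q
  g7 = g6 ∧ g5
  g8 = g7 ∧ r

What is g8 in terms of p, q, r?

g1 = r ∧ q
g2 = p ⊕ r
g3 = q ⊕ g2 = q ⊕ (p ⊕ r)
g4 = q ∧ g1 = q ∧ (r ∧ q)
g5 = g3 ⊕ g4 = (q ⊕ (p ⊕ r)) ⊕ (q ∧ (r ∧ q))
g6 = g5 ∧ q = ((q ⊕ (p ⊕ r)) ⊕ (q ∧ (r ∧ q))) ∧ q
g7 = g6 ∧ g5 = (((q ⊕ (p ⊕ r)) ⊕ (q ∧ (r ∧ q))) ∧ q) ∧ ((q ⊕ (p ⊕ r)) ⊕ (q ∧ (r ∧ q)))
g8 = g7 ∧ r = ((((q ⊕ (p ⊕ r)) ⊕ (q ∧ (r ∧ q))) ∧ q) ∧ ((q ⊕ (p ⊕ r)) ⊕ (q ∧ (r ∧ q)))) ∧ r

((((q ⊕ (p ⊕ r)) ⊕ (q ∧ (r ∧ q))) ∧ q) ∧ ((q ⊕ (p ⊕ r)) ⊕ (q ∧ (r ∧ q)))) ∧ r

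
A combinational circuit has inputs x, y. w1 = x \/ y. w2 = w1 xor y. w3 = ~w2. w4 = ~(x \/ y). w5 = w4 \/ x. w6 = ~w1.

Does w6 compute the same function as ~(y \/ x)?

Yes

w1 = x \/ y
w6 = ~w1 = ~(x \/ y)
At x=0, y=1: circuit gives 0, formula gives 0.
At x=0, y=0: circuit gives 1, formula gives 1.
Agrees on all 4 inputs.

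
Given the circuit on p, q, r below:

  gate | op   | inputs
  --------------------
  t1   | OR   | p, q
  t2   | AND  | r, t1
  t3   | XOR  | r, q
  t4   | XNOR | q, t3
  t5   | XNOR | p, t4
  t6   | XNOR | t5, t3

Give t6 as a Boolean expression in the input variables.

(p XNOR (q XNOR (r XOR q))) XNOR (r XOR q)

t3 = r XOR q
t4 = q XNOR t3 = q XNOR (r XOR q)
t5 = p XNOR t4 = p XNOR (q XNOR (r XOR q))
t6 = t5 XNOR t3 = (p XNOR (q XNOR (r XOR q))) XNOR (r XOR q)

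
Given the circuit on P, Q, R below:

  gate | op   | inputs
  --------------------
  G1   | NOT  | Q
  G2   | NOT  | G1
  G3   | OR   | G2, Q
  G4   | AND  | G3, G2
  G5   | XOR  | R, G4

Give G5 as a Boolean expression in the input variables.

R XOR ((NOT NOT Q OR Q) AND NOT NOT Q)

G1 = NOT Q
G2 = NOT G1 = NOT NOT Q
G3 = G2 OR Q = NOT NOT Q OR Q
G4 = G3 AND G2 = (NOT NOT Q OR Q) AND NOT NOT Q
G5 = R XOR G4 = R XOR ((NOT NOT Q OR Q) AND NOT NOT Q)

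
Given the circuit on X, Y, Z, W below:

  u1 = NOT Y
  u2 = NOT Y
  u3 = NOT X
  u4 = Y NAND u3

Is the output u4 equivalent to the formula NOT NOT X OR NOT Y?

u3 = NOT X
u4 = Y NAND u3 = Y NAND NOT X
At X=0, Y=1, Z=0, W=0: circuit gives 0, formula gives 0.
At X=0, Y=0, Z=0, W=0: circuit gives 1, formula gives 1.
Agrees on all 16 inputs.

Yes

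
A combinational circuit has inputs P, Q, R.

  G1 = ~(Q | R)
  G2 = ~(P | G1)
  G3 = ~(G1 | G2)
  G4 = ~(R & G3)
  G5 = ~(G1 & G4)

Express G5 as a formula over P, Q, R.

~((~(Q | R)) & (~(R & (~((~(Q | R)) | (~(P | (~(Q | R)))))))))

G1 = ~(Q | R)
G2 = ~(P | G1) = ~(P | (~(Q | R)))
G3 = ~(G1 | G2) = ~((~(Q | R)) | (~(P | (~(Q | R)))))
G4 = ~(R & G3) = ~(R & (~((~(Q | R)) | (~(P | (~(Q | R)))))))
G5 = ~(G1 & G4) = ~((~(Q | R)) & (~(R & (~((~(Q | R)) | (~(P | (~(Q | R)))))))))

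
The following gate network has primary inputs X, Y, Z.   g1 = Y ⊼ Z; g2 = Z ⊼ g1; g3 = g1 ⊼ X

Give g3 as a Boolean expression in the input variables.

g1 = Y ⊼ Z
g3 = g1 ⊼ X = (Y ⊼ Z) ⊼ X

(Y ⊼ Z) ⊼ X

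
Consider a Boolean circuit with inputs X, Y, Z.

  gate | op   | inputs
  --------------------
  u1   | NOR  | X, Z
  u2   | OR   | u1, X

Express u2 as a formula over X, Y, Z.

(X NOR Z) OR X

u1 = X NOR Z
u2 = u1 OR X = (X NOR Z) OR X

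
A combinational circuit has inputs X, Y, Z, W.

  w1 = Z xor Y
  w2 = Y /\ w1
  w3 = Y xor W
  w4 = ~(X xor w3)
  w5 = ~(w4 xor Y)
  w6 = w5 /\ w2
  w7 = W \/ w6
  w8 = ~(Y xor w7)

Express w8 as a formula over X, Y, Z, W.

w1 = Z xor Y
w2 = Y /\ w1 = Y /\ (Z xor Y)
w3 = Y xor W
w4 = ~(X xor w3) = ~(X xor (Y xor W))
w5 = ~(w4 xor Y) = ~((~(X xor (Y xor W))) xor Y)
w6 = w5 /\ w2 = (~((~(X xor (Y xor W))) xor Y)) /\ (Y /\ (Z xor Y))
w7 = W \/ w6 = W \/ ((~((~(X xor (Y xor W))) xor Y)) /\ (Y /\ (Z xor Y)))
w8 = ~(Y xor w7) = ~(Y xor (W \/ ((~((~(X xor (Y xor W))) xor Y)) /\ (Y /\ (Z xor Y)))))

~(Y xor (W \/ ((~((~(X xor (Y xor W))) xor Y)) /\ (Y /\ (Z xor Y)))))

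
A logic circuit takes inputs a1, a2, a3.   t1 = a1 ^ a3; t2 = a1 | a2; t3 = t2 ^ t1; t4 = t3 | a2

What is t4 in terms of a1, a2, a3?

((a1 | a2) ^ (a1 ^ a3)) | a2

t1 = a1 ^ a3
t2 = a1 | a2
t3 = t2 ^ t1 = (a1 | a2) ^ (a1 ^ a3)
t4 = t3 | a2 = ((a1 | a2) ^ (a1 ^ a3)) | a2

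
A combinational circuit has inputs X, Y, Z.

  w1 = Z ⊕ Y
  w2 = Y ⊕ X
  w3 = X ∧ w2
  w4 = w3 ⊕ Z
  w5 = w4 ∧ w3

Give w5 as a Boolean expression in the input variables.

((X ∧ (Y ⊕ X)) ⊕ Z) ∧ (X ∧ (Y ⊕ X))

w2 = Y ⊕ X
w3 = X ∧ w2 = X ∧ (Y ⊕ X)
w4 = w3 ⊕ Z = (X ∧ (Y ⊕ X)) ⊕ Z
w5 = w4 ∧ w3 = ((X ∧ (Y ⊕ X)) ⊕ Z) ∧ (X ∧ (Y ⊕ X))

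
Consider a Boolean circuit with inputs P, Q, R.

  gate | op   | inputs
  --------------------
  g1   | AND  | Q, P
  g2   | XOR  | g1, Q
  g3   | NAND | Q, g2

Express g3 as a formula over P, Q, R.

g1 = Q AND P
g2 = g1 XOR Q = (Q AND P) XOR Q
g3 = Q NAND g2 = Q NAND ((Q AND P) XOR Q)

Q NAND ((Q AND P) XOR Q)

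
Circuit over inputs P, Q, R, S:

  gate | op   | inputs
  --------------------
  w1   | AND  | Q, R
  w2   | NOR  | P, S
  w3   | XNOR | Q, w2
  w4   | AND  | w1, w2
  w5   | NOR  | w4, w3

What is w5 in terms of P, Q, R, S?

((Q AND R) AND (P NOR S)) NOR (Q XNOR (P NOR S))

w1 = Q AND R
w2 = P NOR S
w3 = Q XNOR w2 = Q XNOR (P NOR S)
w4 = w1 AND w2 = (Q AND R) AND (P NOR S)
w5 = w4 NOR w3 = ((Q AND R) AND (P NOR S)) NOR (Q XNOR (P NOR S))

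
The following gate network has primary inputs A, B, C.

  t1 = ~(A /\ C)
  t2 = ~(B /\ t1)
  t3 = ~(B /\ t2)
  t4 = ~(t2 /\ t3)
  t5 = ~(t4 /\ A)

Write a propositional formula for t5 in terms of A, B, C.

t1 = ~(A /\ C)
t2 = ~(B /\ t1) = ~(B /\ (~(A /\ C)))
t3 = ~(B /\ t2) = ~(B /\ (~(B /\ (~(A /\ C)))))
t4 = ~(t2 /\ t3) = ~((~(B /\ (~(A /\ C)))) /\ (~(B /\ (~(B /\ (~(A /\ C)))))))
t5 = ~(t4 /\ A) = ~((~((~(B /\ (~(A /\ C)))) /\ (~(B /\ (~(B /\ (~(A /\ C)))))))) /\ A)

~((~((~(B /\ (~(A /\ C)))) /\ (~(B /\ (~(B /\ (~(A /\ C)))))))) /\ A)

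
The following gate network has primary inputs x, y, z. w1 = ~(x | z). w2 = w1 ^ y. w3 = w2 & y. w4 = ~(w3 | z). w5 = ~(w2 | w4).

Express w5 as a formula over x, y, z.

w1 = ~(x | z)
w2 = w1 ^ y = (~(x | z)) ^ y
w3 = w2 & y = ((~(x | z)) ^ y) & y
w4 = ~(w3 | z) = ~((((~(x | z)) ^ y) & y) | z)
w5 = ~(w2 | w4) = ~(((~(x | z)) ^ y) | (~((((~(x | z)) ^ y) & y) | z)))

~(((~(x | z)) ^ y) | (~((((~(x | z)) ^ y) & y) | z)))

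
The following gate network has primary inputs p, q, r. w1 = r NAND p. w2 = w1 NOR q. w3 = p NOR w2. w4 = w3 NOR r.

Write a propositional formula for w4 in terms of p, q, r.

(p NOR ((r NAND p) NOR q)) NOR r

w1 = r NAND p
w2 = w1 NOR q = (r NAND p) NOR q
w3 = p NOR w2 = p NOR ((r NAND p) NOR q)
w4 = w3 NOR r = (p NOR ((r NAND p) NOR q)) NOR r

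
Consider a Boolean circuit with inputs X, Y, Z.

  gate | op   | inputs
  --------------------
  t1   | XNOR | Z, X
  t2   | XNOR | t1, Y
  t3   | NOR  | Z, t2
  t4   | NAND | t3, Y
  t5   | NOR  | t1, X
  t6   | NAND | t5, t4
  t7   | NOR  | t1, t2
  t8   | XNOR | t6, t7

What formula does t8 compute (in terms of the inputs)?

(((Z XNOR X) NOR X) NAND ((Z NOR ((Z XNOR X) XNOR Y)) NAND Y)) XNOR ((Z XNOR X) NOR ((Z XNOR X) XNOR Y))

t1 = Z XNOR X
t2 = t1 XNOR Y = (Z XNOR X) XNOR Y
t3 = Z NOR t2 = Z NOR ((Z XNOR X) XNOR Y)
t4 = t3 NAND Y = (Z NOR ((Z XNOR X) XNOR Y)) NAND Y
t5 = t1 NOR X = (Z XNOR X) NOR X
t6 = t5 NAND t4 = ((Z XNOR X) NOR X) NAND ((Z NOR ((Z XNOR X) XNOR Y)) NAND Y)
t7 = t1 NOR t2 = (Z XNOR X) NOR ((Z XNOR X) XNOR Y)
t8 = t6 XNOR t7 = (((Z XNOR X) NOR X) NAND ((Z NOR ((Z XNOR X) XNOR Y)) NAND Y)) XNOR ((Z XNOR X) NOR ((Z XNOR X) XNOR Y))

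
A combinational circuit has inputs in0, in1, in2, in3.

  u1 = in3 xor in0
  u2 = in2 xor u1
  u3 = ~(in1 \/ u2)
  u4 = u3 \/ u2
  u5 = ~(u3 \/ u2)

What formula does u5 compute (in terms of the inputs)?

~((~(in1 \/ (in2 xor (in3 xor in0)))) \/ (in2 xor (in3 xor in0)))

u1 = in3 xor in0
u2 = in2 xor u1 = in2 xor (in3 xor in0)
u3 = ~(in1 \/ u2) = ~(in1 \/ (in2 xor (in3 xor in0)))
u5 = ~(u3 \/ u2) = ~((~(in1 \/ (in2 xor (in3 xor in0)))) \/ (in2 xor (in3 xor in0)))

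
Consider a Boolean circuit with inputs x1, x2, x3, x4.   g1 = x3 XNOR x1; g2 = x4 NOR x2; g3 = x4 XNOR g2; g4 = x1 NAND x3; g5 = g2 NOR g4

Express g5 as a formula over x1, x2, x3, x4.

(x4 NOR x2) NOR (x1 NAND x3)

g2 = x4 NOR x2
g4 = x1 NAND x3
g5 = g2 NOR g4 = (x4 NOR x2) NOR (x1 NAND x3)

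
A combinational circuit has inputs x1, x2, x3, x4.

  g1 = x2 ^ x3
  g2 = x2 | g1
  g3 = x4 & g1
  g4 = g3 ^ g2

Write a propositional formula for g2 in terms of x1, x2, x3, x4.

g1 = x2 ^ x3
g2 = x2 | g1 = x2 | (x2 ^ x3)

x2 | (x2 ^ x3)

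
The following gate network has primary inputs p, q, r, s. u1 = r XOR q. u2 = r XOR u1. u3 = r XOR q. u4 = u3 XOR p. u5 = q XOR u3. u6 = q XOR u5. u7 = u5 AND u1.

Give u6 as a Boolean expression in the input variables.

u3 = r XOR q
u5 = q XOR u3 = q XOR (r XOR q)
u6 = q XOR u5 = q XOR (q XOR (r XOR q))

q XOR (q XOR (r XOR q))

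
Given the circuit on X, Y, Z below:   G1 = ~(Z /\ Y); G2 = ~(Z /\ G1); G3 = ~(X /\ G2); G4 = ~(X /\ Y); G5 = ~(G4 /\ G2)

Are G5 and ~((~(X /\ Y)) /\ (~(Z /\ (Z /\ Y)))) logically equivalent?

No

G1 = ~(Z /\ Y)
G2 = ~(Z /\ G1) = ~(Z /\ (~(Z /\ Y)))
G4 = ~(X /\ Y)
G5 = ~(G4 /\ G2) = ~((~(X /\ Y)) /\ (~(Z /\ (~(Z /\ Y)))))
At X=0, Y=0, Z=1: circuit gives 1, formula gives 0.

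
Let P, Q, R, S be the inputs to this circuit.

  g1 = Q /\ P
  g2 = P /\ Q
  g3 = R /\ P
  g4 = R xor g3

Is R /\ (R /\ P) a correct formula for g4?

g3 = R /\ P
g4 = R xor g3 = R xor (R /\ P)
At P=0, Q=0, R=1, S=0: circuit gives 1, formula gives 0.

No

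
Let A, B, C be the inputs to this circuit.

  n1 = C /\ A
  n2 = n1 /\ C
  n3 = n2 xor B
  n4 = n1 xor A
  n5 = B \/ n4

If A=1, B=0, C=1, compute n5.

0

n1 = 1 /\ 1 = 1
n4 = 1 xor 1 = 0
n5 = 0 \/ 0 = 0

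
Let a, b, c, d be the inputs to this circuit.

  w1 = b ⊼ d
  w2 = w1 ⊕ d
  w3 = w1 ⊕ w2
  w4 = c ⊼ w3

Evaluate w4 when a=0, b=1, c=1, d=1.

w1 = 1 ⊼ 1 = 0
w2 = 0 ⊕ 1 = 1
w3 = 0 ⊕ 1 = 1
w4 = 1 ⊼ 1 = 0

0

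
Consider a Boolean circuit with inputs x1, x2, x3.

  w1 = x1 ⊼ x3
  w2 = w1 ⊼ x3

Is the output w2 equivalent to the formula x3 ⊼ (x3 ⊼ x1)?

Yes

w1 = x1 ⊼ x3
w2 = w1 ⊼ x3 = (x1 ⊼ x3) ⊼ x3
At x1=0, x2=0, x3=1: circuit gives 0, formula gives 0.
At x1=0, x2=0, x3=0: circuit gives 1, formula gives 1.
Agrees on all 8 inputs.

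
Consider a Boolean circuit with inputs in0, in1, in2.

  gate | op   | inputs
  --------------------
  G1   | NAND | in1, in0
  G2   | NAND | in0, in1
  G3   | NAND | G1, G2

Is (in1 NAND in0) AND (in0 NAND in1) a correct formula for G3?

No

G1 = in1 NAND in0
G2 = in0 NAND in1
G3 = G1 NAND G2 = (in1 NAND in0) NAND (in0 NAND in1)
At in0=0, in1=0, in2=0: circuit gives 0, formula gives 1.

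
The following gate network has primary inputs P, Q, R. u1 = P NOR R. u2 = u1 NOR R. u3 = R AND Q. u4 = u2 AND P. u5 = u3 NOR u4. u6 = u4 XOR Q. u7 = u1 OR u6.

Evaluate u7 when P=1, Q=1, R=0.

u1 = 1 NOR 0 = 0
u2 = 0 NOR 0 = 1
u4 = 1 AND 1 = 1
u6 = 1 XOR 1 = 0
u7 = 0 OR 0 = 0

0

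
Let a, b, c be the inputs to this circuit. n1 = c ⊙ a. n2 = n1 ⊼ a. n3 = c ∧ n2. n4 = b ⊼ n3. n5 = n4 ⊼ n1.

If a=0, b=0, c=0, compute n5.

0

n1 = 0 ⊙ 0 = 1
n2 = 1 ⊼ 0 = 1
n3 = 0 ∧ 1 = 0
n4 = 0 ⊼ 0 = 1
n5 = 1 ⊼ 1 = 0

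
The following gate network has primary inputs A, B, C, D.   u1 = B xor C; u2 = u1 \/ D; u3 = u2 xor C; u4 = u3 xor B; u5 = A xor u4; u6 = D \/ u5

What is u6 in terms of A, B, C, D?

D \/ (A xor ((((B xor C) \/ D) xor C) xor B))

u1 = B xor C
u2 = u1 \/ D = (B xor C) \/ D
u3 = u2 xor C = ((B xor C) \/ D) xor C
u4 = u3 xor B = (((B xor C) \/ D) xor C) xor B
u5 = A xor u4 = A xor ((((B xor C) \/ D) xor C) xor B)
u6 = D \/ u5 = D \/ (A xor ((((B xor C) \/ D) xor C) xor B))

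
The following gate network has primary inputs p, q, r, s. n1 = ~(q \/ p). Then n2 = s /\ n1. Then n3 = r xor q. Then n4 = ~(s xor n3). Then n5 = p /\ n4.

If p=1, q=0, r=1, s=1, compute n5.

n3 = 1 xor 0 = 1
n4 = ~(1 xor 1) = 1
n5 = 1 /\ 1 = 1

1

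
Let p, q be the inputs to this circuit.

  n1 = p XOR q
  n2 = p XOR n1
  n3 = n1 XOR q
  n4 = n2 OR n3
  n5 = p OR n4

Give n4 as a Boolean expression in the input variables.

n1 = p XOR q
n2 = p XOR n1 = p XOR (p XOR q)
n3 = n1 XOR q = (p XOR q) XOR q
n4 = n2 OR n3 = (p XOR (p XOR q)) OR ((p XOR q) XOR q)

(p XOR (p XOR q)) OR ((p XOR q) XOR q)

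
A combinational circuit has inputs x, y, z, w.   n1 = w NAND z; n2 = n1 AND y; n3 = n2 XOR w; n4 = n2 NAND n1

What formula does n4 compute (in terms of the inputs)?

((w NAND z) AND y) NAND (w NAND z)

n1 = w NAND z
n2 = n1 AND y = (w NAND z) AND y
n4 = n2 NAND n1 = ((w NAND z) AND y) NAND (w NAND z)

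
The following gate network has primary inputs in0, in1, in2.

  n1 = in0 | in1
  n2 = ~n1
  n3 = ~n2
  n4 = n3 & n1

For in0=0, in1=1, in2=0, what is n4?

1

n1 = 0 | 1 = 1
n2 = ~1 = 0
n3 = ~0 = 1
n4 = 1 & 1 = 1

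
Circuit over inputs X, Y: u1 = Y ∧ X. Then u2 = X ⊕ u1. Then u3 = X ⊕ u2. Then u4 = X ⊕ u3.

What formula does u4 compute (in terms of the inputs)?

X ⊕ (X ⊕ (X ⊕ (Y ∧ X)))

u1 = Y ∧ X
u2 = X ⊕ u1 = X ⊕ (Y ∧ X)
u3 = X ⊕ u2 = X ⊕ (X ⊕ (Y ∧ X))
u4 = X ⊕ u3 = X ⊕ (X ⊕ (X ⊕ (Y ∧ X)))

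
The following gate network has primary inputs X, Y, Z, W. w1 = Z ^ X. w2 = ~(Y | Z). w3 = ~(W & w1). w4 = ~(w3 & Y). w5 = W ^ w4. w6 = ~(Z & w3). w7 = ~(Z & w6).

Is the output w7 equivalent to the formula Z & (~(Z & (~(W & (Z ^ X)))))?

No

w1 = Z ^ X
w3 = ~(W & w1) = ~(W & (Z ^ X))
w6 = ~(Z & w3) = ~(Z & (~(W & (Z ^ X))))
w7 = ~(Z & w6) = ~(Z & (~(Z & (~(W & (Z ^ X))))))
At X=0, Y=0, Z=0, W=0: circuit gives 1, formula gives 0.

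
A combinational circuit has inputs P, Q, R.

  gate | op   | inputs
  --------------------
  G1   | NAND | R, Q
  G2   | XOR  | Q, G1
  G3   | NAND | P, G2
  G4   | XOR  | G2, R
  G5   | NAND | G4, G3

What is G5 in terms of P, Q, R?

G1 = R NAND Q
G2 = Q XOR G1 = Q XOR (R NAND Q)
G3 = P NAND G2 = P NAND (Q XOR (R NAND Q))
G4 = G2 XOR R = (Q XOR (R NAND Q)) XOR R
G5 = G4 NAND G3 = ((Q XOR (R NAND Q)) XOR R) NAND (P NAND (Q XOR (R NAND Q)))

((Q XOR (R NAND Q)) XOR R) NAND (P NAND (Q XOR (R NAND Q)))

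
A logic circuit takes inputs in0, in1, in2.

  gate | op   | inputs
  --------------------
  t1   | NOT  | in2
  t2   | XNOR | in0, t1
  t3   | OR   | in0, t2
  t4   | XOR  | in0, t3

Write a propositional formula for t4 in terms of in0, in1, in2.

in0 XOR (in0 OR (in0 XNOR NOT in2))

t1 = NOT in2
t2 = in0 XNOR t1 = in0 XNOR NOT in2
t3 = in0 OR t2 = in0 OR (in0 XNOR NOT in2)
t4 = in0 XOR t3 = in0 XOR (in0 OR (in0 XNOR NOT in2))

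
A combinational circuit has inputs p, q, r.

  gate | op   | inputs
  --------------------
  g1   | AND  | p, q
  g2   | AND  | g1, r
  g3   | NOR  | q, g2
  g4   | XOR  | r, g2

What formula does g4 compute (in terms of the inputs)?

g1 = p AND q
g2 = g1 AND r = (p AND q) AND r
g4 = r XOR g2 = r XOR ((p AND q) AND r)

r XOR ((p AND q) AND r)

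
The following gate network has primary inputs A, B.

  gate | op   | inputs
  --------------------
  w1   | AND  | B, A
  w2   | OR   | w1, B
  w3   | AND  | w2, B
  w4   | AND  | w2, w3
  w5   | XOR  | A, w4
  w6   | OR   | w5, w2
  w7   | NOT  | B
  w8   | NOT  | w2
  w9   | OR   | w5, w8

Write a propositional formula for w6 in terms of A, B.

w1 = B AND A
w2 = w1 OR B = (B AND A) OR B
w3 = w2 AND B = ((B AND A) OR B) AND B
w4 = w2 AND w3 = ((B AND A) OR B) AND (((B AND A) OR B) AND B)
w5 = A XOR w4 = A XOR (((B AND A) OR B) AND (((B AND A) OR B) AND B))
w6 = w5 OR w2 = (A XOR (((B AND A) OR B) AND (((B AND A) OR B) AND B))) OR ((B AND A) OR B)

(A XOR (((B AND A) OR B) AND (((B AND A) OR B) AND B))) OR ((B AND A) OR B)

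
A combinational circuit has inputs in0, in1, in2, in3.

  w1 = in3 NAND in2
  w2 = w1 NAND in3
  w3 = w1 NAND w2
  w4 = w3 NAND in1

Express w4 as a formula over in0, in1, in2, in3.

((in3 NAND in2) NAND ((in3 NAND in2) NAND in3)) NAND in1

w1 = in3 NAND in2
w2 = w1 NAND in3 = (in3 NAND in2) NAND in3
w3 = w1 NAND w2 = (in3 NAND in2) NAND ((in3 NAND in2) NAND in3)
w4 = w3 NAND in1 = ((in3 NAND in2) NAND ((in3 NAND in2) NAND in3)) NAND in1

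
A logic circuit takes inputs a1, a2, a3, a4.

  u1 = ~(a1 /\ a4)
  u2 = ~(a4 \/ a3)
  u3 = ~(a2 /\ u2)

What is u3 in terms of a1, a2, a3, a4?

u2 = ~(a4 \/ a3)
u3 = ~(a2 /\ u2) = ~(a2 /\ (~(a4 \/ a3)))

~(a2 /\ (~(a4 \/ a3)))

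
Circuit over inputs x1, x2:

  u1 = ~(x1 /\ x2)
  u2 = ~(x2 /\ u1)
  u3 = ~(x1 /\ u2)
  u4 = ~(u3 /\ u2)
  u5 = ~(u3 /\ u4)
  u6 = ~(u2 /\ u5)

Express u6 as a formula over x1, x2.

~((~(x2 /\ (~(x1 /\ x2)))) /\ (~((~(x1 /\ (~(x2 /\ (~(x1 /\ x2)))))) /\ (~((~(x1 /\ (~(x2 /\ (~(x1 /\ x2)))))) /\ (~(x2 /\ (~(x1 /\ x2)))))))))

u1 = ~(x1 /\ x2)
u2 = ~(x2 /\ u1) = ~(x2 /\ (~(x1 /\ x2)))
u3 = ~(x1 /\ u2) = ~(x1 /\ (~(x2 /\ (~(x1 /\ x2)))))
u4 = ~(u3 /\ u2) = ~((~(x1 /\ (~(x2 /\ (~(x1 /\ x2)))))) /\ (~(x2 /\ (~(x1 /\ x2)))))
u5 = ~(u3 /\ u4) = ~((~(x1 /\ (~(x2 /\ (~(x1 /\ x2)))))) /\ (~((~(x1 /\ (~(x2 /\ (~(x1 /\ x2)))))) /\ (~(x2 /\ (~(x1 /\ x2)))))))
u6 = ~(u2 /\ u5) = ~((~(x2 /\ (~(x1 /\ x2)))) /\ (~((~(x1 /\ (~(x2 /\ (~(x1 /\ x2)))))) /\ (~((~(x1 /\ (~(x2 /\ (~(x1 /\ x2)))))) /\ (~(x2 /\ (~(x1 /\ x2)))))))))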